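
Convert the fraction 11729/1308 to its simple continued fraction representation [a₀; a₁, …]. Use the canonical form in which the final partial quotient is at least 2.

11729 = 8·1308 + 1265, so a_0 = 8
1308 = 1·1265 + 43, so a_1 = 1
1265 = 29·43 + 18, so a_2 = 29
43 = 2·18 + 7, so a_3 = 2
18 = 2·7 + 4, so a_4 = 2
7 = 1·4 + 3, so a_5 = 1
4 = 1·3 + 1, so a_6 = 1
3 = 3·1 + 0, so a_7 = 3

[8; 1, 29, 2, 2, 1, 1, 3]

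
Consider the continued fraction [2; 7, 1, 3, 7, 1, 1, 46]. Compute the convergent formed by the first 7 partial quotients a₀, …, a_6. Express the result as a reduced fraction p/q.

1024/481

a_0 = 2: 2/1
a_1 = 7: 15/7
a_2 = 1: 17/8
a_3 = 3: 66/31
a_4 = 7: 479/225
a_5 = 1: 545/256
a_6 = 1: 1024/481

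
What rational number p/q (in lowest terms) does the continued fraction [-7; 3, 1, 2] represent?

-74/11

a_0 = -7: -7/1
a_1 = 3: -20/3
a_2 = 1: -27/4
a_3 = 2: -74/11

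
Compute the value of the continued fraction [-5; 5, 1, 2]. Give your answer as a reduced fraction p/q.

-82/17

Collapse the nested fraction from the inside out:
Start with 2.
1 + 1/(2/1) = 1 + 1/2 = 3/2
5 + 1/(3/2) = 5 + 2/3 = 17/3
-5 + 1/(17/3) = -5 + 3/17 = -82/17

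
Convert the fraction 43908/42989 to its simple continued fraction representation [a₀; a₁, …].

[1; 46, 1, 3, 1, 1, 50, 2]

Apply division with remainder until the remainder is 0:
⌊43908/42989⌋ = 1, remainder 919
⌊42989/919⌋ = 46, remainder 715
⌊919/715⌋ = 1, remainder 204
⌊715/204⌋ = 3, remainder 103
⌊204/103⌋ = 1, remainder 101
⌊103/101⌋ = 1, remainder 2
⌊101/2⌋ = 50, remainder 1
⌊2/1⌋ = 2, remainder 0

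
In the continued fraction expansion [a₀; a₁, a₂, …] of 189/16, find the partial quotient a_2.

Run the Euclidean algorithm, recording each quotient:
⌊189/16⌋ = 11, remainder 13
⌊16/13⌋ = 1, remainder 3
⌊13/3⌋ = 4, remainder 1

4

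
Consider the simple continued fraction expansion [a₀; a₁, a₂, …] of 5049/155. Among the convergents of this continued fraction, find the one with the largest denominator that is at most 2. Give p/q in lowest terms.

a_0 = 32: 32/1  (≤ bound)
a_1 = 1: 33/1  (≤ bound)
a_2 = 1: 65/2  (≤ bound)
a_3 = 2: 163/5  (> 2, stop)

65/2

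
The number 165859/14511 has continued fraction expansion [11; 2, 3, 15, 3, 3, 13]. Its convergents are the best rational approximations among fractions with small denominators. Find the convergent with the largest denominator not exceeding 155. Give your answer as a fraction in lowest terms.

1223/107

List convergents until the denominator exceeds the bound:
a_0 = 11: 11/1  (≤ bound)
a_1 = 2: 23/2  (≤ bound)
a_2 = 3: 80/7  (≤ bound)
a_3 = 15: 1223/107  (≤ bound)
a_4 = 3: 3749/328  (> 155, stop)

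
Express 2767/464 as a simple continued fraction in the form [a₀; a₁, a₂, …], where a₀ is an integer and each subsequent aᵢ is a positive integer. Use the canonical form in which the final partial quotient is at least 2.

[5; 1, 26, 3, 2, 2]

2767 ÷ 464 → quotient 5, remainder 447
464 ÷ 447 → quotient 1, remainder 17
447 ÷ 17 → quotient 26, remainder 5
17 ÷ 5 → quotient 3, remainder 2
5 ÷ 2 → quotient 2, remainder 1
2 ÷ 1 → quotient 2, remainder 0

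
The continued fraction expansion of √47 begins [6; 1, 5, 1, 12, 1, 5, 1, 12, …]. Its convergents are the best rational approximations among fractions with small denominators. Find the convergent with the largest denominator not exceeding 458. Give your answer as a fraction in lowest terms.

665/97

a_0 = 6: 6/1  (≤ bound)
a_1 = 1: 7/1  (≤ bound)
a_2 = 5: 41/6  (≤ bound)
a_3 = 1: 48/7  (≤ bound)
a_4 = 12: 617/90  (≤ bound)
a_5 = 1: 665/97  (≤ bound)
a_6 = 5: 3942/575  (> 458, stop)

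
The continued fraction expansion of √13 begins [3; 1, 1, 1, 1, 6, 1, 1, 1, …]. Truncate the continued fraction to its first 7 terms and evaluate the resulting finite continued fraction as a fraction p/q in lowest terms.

137/38

Start with 1.
6 + 1/(1/1) = 6 + 1/1 = 7/1
1 + 1/(7/1) = 1 + 1/7 = 8/7
1 + 1/(8/7) = 1 + 7/8 = 15/8
1 + 1/(15/8) = 1 + 8/15 = 23/15
1 + 1/(23/15) = 1 + 15/23 = 38/23
3 + 1/(38/23) = 3 + 23/38 = 137/38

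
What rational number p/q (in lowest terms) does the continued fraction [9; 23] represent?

Starting at the tail and folding back:
Start with 23.
9 + 1/(23/1) = 9 + 1/23 = 208/23

208/23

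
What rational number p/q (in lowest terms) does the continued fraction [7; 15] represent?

Collapse the nested fraction from the inside out:
Start with 15.
7 + 1/(15/1) = 7 + 1/15 = 106/15

106/15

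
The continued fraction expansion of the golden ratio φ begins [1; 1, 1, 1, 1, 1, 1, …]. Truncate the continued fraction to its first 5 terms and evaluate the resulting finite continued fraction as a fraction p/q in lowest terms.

8/5

Use the convergent recurrence hₖ = aₖ·hₖ₋₁ + hₖ₋₂ (and likewise for the denominators kₖ):
a_0 = 1: 1/1
a_1 = 1: 2/1
a_2 = 1: 3/2
a_3 = 1: 5/3
a_4 = 1: 8/5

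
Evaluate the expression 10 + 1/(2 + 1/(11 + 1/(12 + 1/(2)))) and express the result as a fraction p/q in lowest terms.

6067/579

a_0 = 10: 10/1
a_1 = 2: 21/2
a_2 = 11: 241/23
a_3 = 12: 2913/278
a_4 = 2: 6067/579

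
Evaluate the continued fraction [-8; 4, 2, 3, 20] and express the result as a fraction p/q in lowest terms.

Start with 20.
3 + 1/(20/1) = 3 + 1/20 = 61/20
2 + 1/(61/20) = 2 + 20/61 = 142/61
4 + 1/(142/61) = 4 + 61/142 = 629/142
-8 + 1/(629/142) = -8 + 142/629 = -4890/629

-4890/629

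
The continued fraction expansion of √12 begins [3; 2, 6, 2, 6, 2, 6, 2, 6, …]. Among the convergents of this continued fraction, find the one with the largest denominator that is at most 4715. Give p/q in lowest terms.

a_0 = 3: 3/1  (≤ bound)
a_1 = 2: 7/2  (≤ bound)
a_2 = 6: 45/13  (≤ bound)
a_3 = 2: 97/28  (≤ bound)
a_4 = 6: 627/181  (≤ bound)
a_5 = 2: 1351/390  (≤ bound)
a_6 = 6: 8733/2521  (≤ bound)
a_7 = 2: 18817/5432  (> 4715, stop)

8733/2521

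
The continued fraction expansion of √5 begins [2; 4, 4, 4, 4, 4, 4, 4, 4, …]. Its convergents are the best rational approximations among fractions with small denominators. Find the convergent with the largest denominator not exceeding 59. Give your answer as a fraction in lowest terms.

38/17

List convergents until the denominator exceeds the bound:
a_0 = 2: 2/1  (≤ bound)
a_1 = 4: 9/4  (≤ bound)
a_2 = 4: 38/17  (≤ bound)
a_3 = 4: 161/72  (> 59, stop)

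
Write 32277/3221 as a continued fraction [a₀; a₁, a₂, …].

[10; 48, 13, 2, 2]

⌊32277/3221⌋ = 10, remainder 67
⌊3221/67⌋ = 48, remainder 5
⌊67/5⌋ = 13, remainder 2
⌊5/2⌋ = 2, remainder 1
⌊2/1⌋ = 2, remainder 0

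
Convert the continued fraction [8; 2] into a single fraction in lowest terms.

a_0 = 8: 8/1
a_1 = 2: 17/2

17/2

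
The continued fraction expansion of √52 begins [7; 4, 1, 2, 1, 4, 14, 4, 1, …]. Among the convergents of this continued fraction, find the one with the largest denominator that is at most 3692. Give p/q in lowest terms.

List convergents until the denominator exceeds the bound:
a_0 = 7: 7/1  (≤ bound)
a_1 = 4: 29/4  (≤ bound)
a_2 = 1: 36/5  (≤ bound)
a_3 = 2: 101/14  (≤ bound)
a_4 = 1: 137/19  (≤ bound)
a_5 = 4: 649/90  (≤ bound)
a_6 = 14: 9223/1279  (≤ bound)
a_7 = 4: 37541/5206  (> 3692, stop)

9223/1279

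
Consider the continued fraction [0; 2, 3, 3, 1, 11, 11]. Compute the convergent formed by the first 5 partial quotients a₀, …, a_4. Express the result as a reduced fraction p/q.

Start with 1.
3 + 1/(1/1) = 3 + 1/1 = 4/1
3 + 1/(4/1) = 3 + 1/4 = 13/4
2 + 1/(13/4) = 2 + 4/13 = 30/13
0 + 1/(30/13) = 0 + 13/30 = 13/30

13/30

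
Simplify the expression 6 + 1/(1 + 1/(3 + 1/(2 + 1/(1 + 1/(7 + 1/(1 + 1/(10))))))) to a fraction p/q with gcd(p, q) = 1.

Start with 10.
1 + 1/(10/1) = 1 + 1/10 = 11/10
7 + 1/(11/10) = 7 + 10/11 = 87/11
1 + 1/(87/11) = 1 + 11/87 = 98/87
2 + 1/(98/87) = 2 + 87/98 = 283/98
3 + 1/(283/98) = 3 + 98/283 = 947/283
1 + 1/(947/283) = 1 + 283/947 = 1230/947
6 + 1/(1230/947) = 6 + 947/1230 = 8327/1230

8327/1230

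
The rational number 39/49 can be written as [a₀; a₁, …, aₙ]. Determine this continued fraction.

39 = 0·49 + 39, so a_0 = 0
49 = 1·39 + 10, so a_1 = 1
39 = 3·10 + 9, so a_2 = 3
10 = 1·9 + 1, so a_3 = 1
9 = 9·1 + 0, so a_4 = 9

[0; 1, 3, 1, 9]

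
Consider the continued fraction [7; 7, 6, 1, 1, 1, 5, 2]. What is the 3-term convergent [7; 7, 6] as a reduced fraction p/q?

Start with 6.
7 + 1/(6/1) = 7 + 1/6 = 43/6
7 + 1/(43/6) = 7 + 6/43 = 307/43

307/43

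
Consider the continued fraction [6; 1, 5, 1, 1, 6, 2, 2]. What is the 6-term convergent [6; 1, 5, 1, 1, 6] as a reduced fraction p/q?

Compute successive convergents:
a_0 = 6: 6/1
a_1 = 1: 7/1
a_2 = 5: 41/6
a_3 = 1: 48/7
a_4 = 1: 89/13
a_5 = 6: 582/85

582/85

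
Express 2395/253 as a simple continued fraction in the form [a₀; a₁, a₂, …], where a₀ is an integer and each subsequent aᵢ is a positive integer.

[9; 2, 6, 1, 16]

⌊2395/253⌋ = 9, remainder 118
⌊253/118⌋ = 2, remainder 17
⌊118/17⌋ = 6, remainder 16
⌊17/16⌋ = 1, remainder 1
⌊16/1⌋ = 16, remainder 0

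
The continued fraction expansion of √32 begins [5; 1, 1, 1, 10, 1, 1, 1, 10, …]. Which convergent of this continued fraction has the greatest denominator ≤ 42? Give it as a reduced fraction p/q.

a_0 = 5: 5/1  (≤ bound)
a_1 = 1: 6/1  (≤ bound)
a_2 = 1: 11/2  (≤ bound)
a_3 = 1: 17/3  (≤ bound)
a_4 = 10: 181/32  (≤ bound)
a_5 = 1: 198/35  (≤ bound)
a_6 = 1: 379/67  (> 42, stop)

198/35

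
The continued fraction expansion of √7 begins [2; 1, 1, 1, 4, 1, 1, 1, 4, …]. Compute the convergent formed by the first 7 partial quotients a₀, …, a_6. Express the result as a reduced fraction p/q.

82/31

Start with 1.
1 + 1/(1/1) = 1 + 1/1 = 2/1
4 + 1/(2/1) = 4 + 1/2 = 9/2
1 + 1/(9/2) = 1 + 2/9 = 11/9
1 + 1/(11/9) = 1 + 9/11 = 20/11
1 + 1/(20/11) = 1 + 11/20 = 31/20
2 + 1/(31/20) = 2 + 20/31 = 82/31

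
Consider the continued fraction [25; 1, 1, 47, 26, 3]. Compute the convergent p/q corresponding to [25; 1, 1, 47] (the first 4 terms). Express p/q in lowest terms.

2423/95

Start with 47.
1 + 1/(47/1) = 1 + 1/47 = 48/47
1 + 1/(48/47) = 1 + 47/48 = 95/48
25 + 1/(95/48) = 25 + 48/95 = 2423/95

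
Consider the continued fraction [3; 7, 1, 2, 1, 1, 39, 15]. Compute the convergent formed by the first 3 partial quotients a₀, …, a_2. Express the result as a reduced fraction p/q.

a_0 = 3: 3/1
a_1 = 7: 22/7
a_2 = 1: 25/8

25/8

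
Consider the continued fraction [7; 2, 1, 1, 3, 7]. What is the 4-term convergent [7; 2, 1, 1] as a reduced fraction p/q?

Work from the innermost term outward:
Start with 1.
1 + 1/(1/1) = 1 + 1/1 = 2/1
2 + 1/(2/1) = 2 + 1/2 = 5/2
7 + 1/(5/2) = 7 + 2/5 = 37/5

37/5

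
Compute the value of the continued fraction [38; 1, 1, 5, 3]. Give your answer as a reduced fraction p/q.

1349/35

a_0 = 38: 38/1
a_1 = 1: 39/1
a_2 = 1: 77/2
a_3 = 5: 424/11
a_4 = 3: 1349/35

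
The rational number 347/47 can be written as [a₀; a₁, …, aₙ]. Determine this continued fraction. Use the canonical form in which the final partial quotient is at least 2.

347 = 7·47 + 18, so a_0 = 7
47 = 2·18 + 11, so a_1 = 2
18 = 1·11 + 7, so a_2 = 1
11 = 1·7 + 4, so a_3 = 1
7 = 1·4 + 3, so a_4 = 1
4 = 1·3 + 1, so a_5 = 1
3 = 3·1 + 0, so a_6 = 3

[7; 2, 1, 1, 1, 1, 3]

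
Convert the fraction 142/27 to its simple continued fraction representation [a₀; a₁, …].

Repeatedly divide and take the remainder:
142 = 5·27 + 7, so a_0 = 5
27 = 3·7 + 6, so a_1 = 3
7 = 1·6 + 1, so a_2 = 1
6 = 6·1 + 0, so a_3 = 6

[5; 3, 1, 6]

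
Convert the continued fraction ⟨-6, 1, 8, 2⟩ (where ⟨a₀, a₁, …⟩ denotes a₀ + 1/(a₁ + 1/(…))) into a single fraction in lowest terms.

-97/19

Use the convergent recurrence hₖ = aₖ·hₖ₋₁ + hₖ₋₂ (and likewise for the denominators kₖ):
a_0 = -6: -6/1
a_1 = 1: -5/1
a_2 = 8: -46/9
a_3 = 2: -97/19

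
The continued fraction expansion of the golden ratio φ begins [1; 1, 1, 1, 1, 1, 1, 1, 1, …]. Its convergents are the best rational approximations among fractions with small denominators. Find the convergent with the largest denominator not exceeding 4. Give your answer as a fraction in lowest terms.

5/3

a_0 = 1: 1/1  (≤ bound)
a_1 = 1: 2/1  (≤ bound)
a_2 = 1: 3/2  (≤ bound)
a_3 = 1: 5/3  (≤ bound)
a_4 = 1: 8/5  (> 4, stop)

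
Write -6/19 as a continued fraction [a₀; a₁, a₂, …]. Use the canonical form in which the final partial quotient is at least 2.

[-1; 1, 2, 6]

-6 ÷ 19 → quotient -1, remainder 13
19 ÷ 13 → quotient 1, remainder 6
13 ÷ 6 → quotient 2, remainder 1
6 ÷ 1 → quotient 6, remainder 0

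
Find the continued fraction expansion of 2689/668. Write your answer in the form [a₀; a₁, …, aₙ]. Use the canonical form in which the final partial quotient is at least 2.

Apply division with remainder until the remainder is 0:
2689 = 4·668 + 17, so a_0 = 4
668 = 39·17 + 5, so a_1 = 39
17 = 3·5 + 2, so a_2 = 3
5 = 2·2 + 1, so a_3 = 2
2 = 2·1 + 0, so a_4 = 2

[4; 39, 3, 2, 2]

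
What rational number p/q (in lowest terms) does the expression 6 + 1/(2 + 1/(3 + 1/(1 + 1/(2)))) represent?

Build up convergents one term at a time:
a_0 = 6: 6/1
a_1 = 2: 13/2
a_2 = 3: 45/7
a_3 = 1: 58/9
a_4 = 2: 161/25

161/25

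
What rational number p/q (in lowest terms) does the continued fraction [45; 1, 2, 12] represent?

Work from the innermost term outward:
Start with 12.
2 + 1/(12/1) = 2 + 1/12 = 25/12
1 + 1/(25/12) = 1 + 12/25 = 37/25
45 + 1/(37/25) = 45 + 25/37 = 1690/37

1690/37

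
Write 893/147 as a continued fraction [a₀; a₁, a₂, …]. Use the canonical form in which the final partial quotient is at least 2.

Run the Euclidean algorithm, recording each quotient:
⌊893/147⌋ = 6, remainder 11
⌊147/11⌋ = 13, remainder 4
⌊11/4⌋ = 2, remainder 3
⌊4/3⌋ = 1, remainder 1
⌊3/1⌋ = 3, remainder 0

[6; 13, 2, 1, 3]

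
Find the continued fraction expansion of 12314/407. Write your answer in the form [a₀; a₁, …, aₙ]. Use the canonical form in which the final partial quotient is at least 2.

Repeatedly divide and take the remainder:
12314 = 30·407 + 104, so a_0 = 30
407 = 3·104 + 95, so a_1 = 3
104 = 1·95 + 9, so a_2 = 1
95 = 10·9 + 5, so a_3 = 10
9 = 1·5 + 4, so a_4 = 1
5 = 1·4 + 1, so a_5 = 1
4 = 4·1 + 0, so a_6 = 4

[30; 3, 1, 10, 1, 1, 4]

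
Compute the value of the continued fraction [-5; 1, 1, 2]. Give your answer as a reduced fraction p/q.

a_0 = -5: -5/1
a_1 = 1: -4/1
a_2 = 1: -9/2
a_3 = 2: -22/5

-22/5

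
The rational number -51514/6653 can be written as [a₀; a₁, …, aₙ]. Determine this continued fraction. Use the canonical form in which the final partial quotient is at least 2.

[-8; 3, 1, 8, 6, 1, 12, 2]

Repeatedly divide and take the remainder:
-51514 = -8·6653 + 1710, so a_0 = -8
6653 = 3·1710 + 1523, so a_1 = 3
1710 = 1·1523 + 187, so a_2 = 1
1523 = 8·187 + 27, so a_3 = 8
187 = 6·27 + 25, so a_4 = 6
27 = 1·25 + 2, so a_5 = 1
25 = 12·2 + 1, so a_6 = 12
2 = 2·1 + 0, so a_7 = 2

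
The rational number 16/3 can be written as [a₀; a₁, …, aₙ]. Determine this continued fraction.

[5; 3]

Repeatedly divide and take the remainder:
16 ÷ 3 → quotient 5, remainder 1
3 ÷ 1 → quotient 3, remainder 0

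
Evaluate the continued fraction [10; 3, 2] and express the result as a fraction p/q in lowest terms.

Start with 2.
3 + 1/(2/1) = 3 + 1/2 = 7/2
10 + 1/(7/2) = 10 + 2/7 = 72/7

72/7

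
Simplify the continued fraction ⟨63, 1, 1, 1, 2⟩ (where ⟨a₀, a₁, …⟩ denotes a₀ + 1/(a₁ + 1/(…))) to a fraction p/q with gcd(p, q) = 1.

Build up convergents one term at a time:
a_0 = 63: 63/1
a_1 = 1: 64/1
a_2 = 1: 127/2
a_3 = 1: 191/3
a_4 = 2: 509/8

509/8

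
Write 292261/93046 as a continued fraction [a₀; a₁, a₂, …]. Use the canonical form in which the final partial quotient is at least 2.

[3; 7, 11, 13, 2, 6, 1, 5]

292261 = 3·93046 + 13123, so a_0 = 3
93046 = 7·13123 + 1185, so a_1 = 7
13123 = 11·1185 + 88, so a_2 = 11
1185 = 13·88 + 41, so a_3 = 13
88 = 2·41 + 6, so a_4 = 2
41 = 6·6 + 5, so a_5 = 6
6 = 1·5 + 1, so a_6 = 1
5 = 5·1 + 0, so a_7 = 5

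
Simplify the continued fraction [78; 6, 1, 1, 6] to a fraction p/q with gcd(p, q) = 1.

6643/85

Start with 6.
1 + 1/(6/1) = 1 + 1/6 = 7/6
1 + 1/(7/6) = 1 + 6/7 = 13/7
6 + 1/(13/7) = 6 + 7/13 = 85/13
78 + 1/(85/13) = 78 + 13/85 = 6643/85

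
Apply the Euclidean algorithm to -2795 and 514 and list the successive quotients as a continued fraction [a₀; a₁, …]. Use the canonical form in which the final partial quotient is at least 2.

[-6; 1, 1, 3, 1, 1, 15, 2]

Run the Euclidean algorithm, recording each quotient:
-2795 ÷ 514 → quotient -6, remainder 289
514 ÷ 289 → quotient 1, remainder 225
289 ÷ 225 → quotient 1, remainder 64
225 ÷ 64 → quotient 3, remainder 33
64 ÷ 33 → quotient 1, remainder 31
33 ÷ 31 → quotient 1, remainder 2
31 ÷ 2 → quotient 15, remainder 1
2 ÷ 1 → quotient 2, remainder 0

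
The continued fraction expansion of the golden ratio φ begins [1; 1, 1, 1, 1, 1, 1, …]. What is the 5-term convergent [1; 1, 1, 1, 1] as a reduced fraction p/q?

Collapse the nested fraction from the inside out:
Start with 1.
1 + 1/(1/1) = 1 + 1/1 = 2/1
1 + 1/(2/1) = 1 + 1/2 = 3/2
1 + 1/(3/2) = 1 + 2/3 = 5/3
1 + 1/(5/3) = 1 + 3/5 = 8/5

8/5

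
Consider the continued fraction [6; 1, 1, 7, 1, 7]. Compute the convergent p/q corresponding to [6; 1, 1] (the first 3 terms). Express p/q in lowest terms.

13/2

Start with 1.
1 + 1/(1/1) = 1 + 1/1 = 2/1
6 + 1/(2/1) = 6 + 1/2 = 13/2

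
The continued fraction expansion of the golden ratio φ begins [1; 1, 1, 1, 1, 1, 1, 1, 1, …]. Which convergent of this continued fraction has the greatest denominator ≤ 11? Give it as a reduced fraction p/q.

List convergents until the denominator exceeds the bound:
a_0 = 1: 1/1  (≤ bound)
a_1 = 1: 2/1  (≤ bound)
a_2 = 1: 3/2  (≤ bound)
a_3 = 1: 5/3  (≤ bound)
a_4 = 1: 8/5  (≤ bound)
a_5 = 1: 13/8  (≤ bound)
a_6 = 1: 21/13  (> 11, stop)

13/8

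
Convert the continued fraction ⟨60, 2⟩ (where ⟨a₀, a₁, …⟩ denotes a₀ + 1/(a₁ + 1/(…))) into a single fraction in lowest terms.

a_0 = 60: 60/1
a_1 = 2: 121/2

121/2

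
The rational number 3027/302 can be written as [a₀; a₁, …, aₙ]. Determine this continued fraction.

[10; 43, 7]

3027 = 10·302 + 7, so a_0 = 10
302 = 43·7 + 1, so a_1 = 43
7 = 7·1 + 0, so a_2 = 7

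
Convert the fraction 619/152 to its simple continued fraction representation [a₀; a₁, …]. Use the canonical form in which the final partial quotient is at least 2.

⌊619/152⌋ = 4, remainder 11
⌊152/11⌋ = 13, remainder 9
⌊11/9⌋ = 1, remainder 2
⌊9/2⌋ = 4, remainder 1
⌊2/1⌋ = 2, remainder 0

[4; 13, 1, 4, 2]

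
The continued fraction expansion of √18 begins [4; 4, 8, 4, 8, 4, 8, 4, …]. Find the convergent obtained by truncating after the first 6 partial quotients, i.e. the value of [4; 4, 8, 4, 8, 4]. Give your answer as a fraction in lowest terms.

19601/4620

Starting at the tail and folding back:
Start with 4.
8 + 1/(4/1) = 8 + 1/4 = 33/4
4 + 1/(33/4) = 4 + 4/33 = 136/33
8 + 1/(136/33) = 8 + 33/136 = 1121/136
4 + 1/(1121/136) = 4 + 136/1121 = 4620/1121
4 + 1/(4620/1121) = 4 + 1121/4620 = 19601/4620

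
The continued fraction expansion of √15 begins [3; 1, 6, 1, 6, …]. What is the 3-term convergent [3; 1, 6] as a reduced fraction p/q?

Compute successive convergents:
a_0 = 3: 3/1
a_1 = 1: 4/1
a_2 = 6: 27/7

27/7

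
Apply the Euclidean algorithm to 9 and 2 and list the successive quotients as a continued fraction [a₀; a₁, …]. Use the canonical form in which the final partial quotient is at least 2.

9 = 4·2 + 1, so a_0 = 4
2 = 2·1 + 0, so a_1 = 2

[4; 2]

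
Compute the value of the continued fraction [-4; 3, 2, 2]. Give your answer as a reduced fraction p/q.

a_0 = -4: -4/1
a_1 = 3: -11/3
a_2 = 2: -26/7
a_3 = 2: -63/17

-63/17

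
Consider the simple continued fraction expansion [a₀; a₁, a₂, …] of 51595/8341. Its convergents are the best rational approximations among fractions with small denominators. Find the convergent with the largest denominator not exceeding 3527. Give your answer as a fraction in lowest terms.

List convergents until the denominator exceeds the bound:
a_0 = 6: 6/1  (≤ bound)
a_1 = 5: 31/5  (≤ bound)
a_2 = 2: 68/11  (≤ bound)
a_3 = 1: 99/16  (≤ bound)
a_4 = 1: 167/27  (≤ bound)
a_5 = 2: 433/70  (≤ bound)
a_6 = 39: 17054/2757  (≤ bound)
a_7 = 3: 51595/8341  (> 3527, stop)

17054/2757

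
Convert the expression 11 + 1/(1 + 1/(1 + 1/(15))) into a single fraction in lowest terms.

Compute successive convergents:
a_0 = 11: 11/1
a_1 = 1: 12/1
a_2 = 1: 23/2
a_3 = 15: 357/31

357/31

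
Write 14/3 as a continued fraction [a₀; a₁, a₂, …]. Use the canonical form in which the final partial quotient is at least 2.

[4; 1, 2]

14 = 4·3 + 2, so a_0 = 4
3 = 1·2 + 1, so a_1 = 1
2 = 2·1 + 0, so a_2 = 2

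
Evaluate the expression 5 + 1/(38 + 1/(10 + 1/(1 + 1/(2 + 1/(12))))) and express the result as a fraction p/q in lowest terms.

Start with 12.
2 + 1/(12/1) = 2 + 1/12 = 25/12
1 + 1/(25/12) = 1 + 12/25 = 37/25
10 + 1/(37/25) = 10 + 25/37 = 395/37
38 + 1/(395/37) = 38 + 37/395 = 15047/395
5 + 1/(15047/395) = 5 + 395/15047 = 75630/15047

75630/15047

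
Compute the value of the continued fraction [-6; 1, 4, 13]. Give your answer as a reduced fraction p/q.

-343/66

Compute successive convergents:
a_0 = -6: -6/1
a_1 = 1: -5/1
a_2 = 4: -26/5
a_3 = 13: -343/66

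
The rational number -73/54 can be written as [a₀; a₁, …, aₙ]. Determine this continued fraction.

-73 = -2·54 + 35, so a_0 = -2
54 = 1·35 + 19, so a_1 = 1
35 = 1·19 + 16, so a_2 = 1
19 = 1·16 + 3, so a_3 = 1
16 = 5·3 + 1, so a_4 = 5
3 = 3·1 + 0, so a_5 = 3

[-2; 1, 1, 1, 5, 3]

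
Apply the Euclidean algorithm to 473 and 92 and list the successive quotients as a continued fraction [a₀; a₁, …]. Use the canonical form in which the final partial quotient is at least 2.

[5; 7, 13]

473 ÷ 92 → quotient 5, remainder 13
92 ÷ 13 → quotient 7, remainder 1
13 ÷ 1 → quotient 13, remainder 0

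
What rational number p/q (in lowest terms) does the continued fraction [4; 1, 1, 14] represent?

131/29

a_0 = 4: 4/1
a_1 = 1: 5/1
a_2 = 1: 9/2
a_3 = 14: 131/29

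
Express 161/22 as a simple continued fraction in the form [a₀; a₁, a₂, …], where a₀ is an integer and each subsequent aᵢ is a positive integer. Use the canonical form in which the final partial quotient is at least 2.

[7; 3, 7]

161 = 7·22 + 7, so a_0 = 7
22 = 3·7 + 1, so a_1 = 3
7 = 7·1 + 0, so a_2 = 7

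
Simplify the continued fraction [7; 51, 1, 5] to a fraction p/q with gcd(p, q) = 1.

a_0 = 7: 7/1
a_1 = 51: 358/51
a_2 = 1: 365/52
a_3 = 5: 2183/311

2183/311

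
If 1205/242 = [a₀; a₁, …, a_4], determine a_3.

Run the Euclidean algorithm, recording each quotient:
⌊1205/242⌋ = 4, remainder 237
⌊242/237⌋ = 1, remainder 5
⌊237/5⌋ = 47, remainder 2
⌊5/2⌋ = 2, remainder 1

2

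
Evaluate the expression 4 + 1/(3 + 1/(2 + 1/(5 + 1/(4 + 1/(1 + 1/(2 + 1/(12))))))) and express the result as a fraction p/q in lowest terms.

29309/6833

Starting at the tail and folding back:
Start with 12.
2 + 1/(12/1) = 2 + 1/12 = 25/12
1 + 1/(25/12) = 1 + 12/25 = 37/25
4 + 1/(37/25) = 4 + 25/37 = 173/37
5 + 1/(173/37) = 5 + 37/173 = 902/173
2 + 1/(902/173) = 2 + 173/902 = 1977/902
3 + 1/(1977/902) = 3 + 902/1977 = 6833/1977
4 + 1/(6833/1977) = 4 + 1977/6833 = 29309/6833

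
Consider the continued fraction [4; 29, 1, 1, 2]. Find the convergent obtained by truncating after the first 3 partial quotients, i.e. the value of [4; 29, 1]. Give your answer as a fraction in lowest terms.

121/30

Starting at the tail and folding back:
Start with 1.
29 + 1/(1/1) = 29 + 1/1 = 30/1
4 + 1/(30/1) = 4 + 1/30 = 121/30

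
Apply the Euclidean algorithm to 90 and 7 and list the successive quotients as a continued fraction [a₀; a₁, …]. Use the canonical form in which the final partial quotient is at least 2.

⌊90/7⌋ = 12, remainder 6
⌊7/6⌋ = 1, remainder 1
⌊6/1⌋ = 6, remainder 0

[12; 1, 6]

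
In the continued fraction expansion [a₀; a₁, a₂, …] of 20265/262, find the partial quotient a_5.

20265 = 77·262 + 91, so a_0 = 77
262 = 2·91 + 80, so a_1 = 2
91 = 1·80 + 11, so a_2 = 1
80 = 7·11 + 3, so a_3 = 7
11 = 3·3 + 2, so a_4 = 3
3 = 1·2 + 1, so a_5 = 1

1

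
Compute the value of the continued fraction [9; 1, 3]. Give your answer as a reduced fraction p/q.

Start with 3.
1 + 1/(3/1) = 1 + 1/3 = 4/3
9 + 1/(4/3) = 9 + 3/4 = 39/4

39/4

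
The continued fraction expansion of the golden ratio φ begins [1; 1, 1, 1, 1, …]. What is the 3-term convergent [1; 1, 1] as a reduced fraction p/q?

Compute successive convergents:
a_0 = 1: 1/1
a_1 = 1: 2/1
a_2 = 1: 3/2

3/2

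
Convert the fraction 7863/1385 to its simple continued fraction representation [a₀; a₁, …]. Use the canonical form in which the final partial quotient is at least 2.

[5; 1, 2, 10, 6, 3, 2]

Apply division with remainder until the remainder is 0:
7863 = 5·1385 + 938, so a_0 = 5
1385 = 1·938 + 447, so a_1 = 1
938 = 2·447 + 44, so a_2 = 2
447 = 10·44 + 7, so a_3 = 10
44 = 6·7 + 2, so a_4 = 6
7 = 3·2 + 1, so a_5 = 3
2 = 2·1 + 0, so a_6 = 2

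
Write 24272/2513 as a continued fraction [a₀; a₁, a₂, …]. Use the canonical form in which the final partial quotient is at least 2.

[9; 1, 1, 1, 13, 15, 4]

24272 = 9·2513 + 1655, so a_0 = 9
2513 = 1·1655 + 858, so a_1 = 1
1655 = 1·858 + 797, so a_2 = 1
858 = 1·797 + 61, so a_3 = 1
797 = 13·61 + 4, so a_4 = 13
61 = 15·4 + 1, so a_5 = 15
4 = 4·1 + 0, so a_6 = 4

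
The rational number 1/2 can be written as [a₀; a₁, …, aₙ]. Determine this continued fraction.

1 = 0·2 + 1, so a_0 = 0
2 = 2·1 + 0, so a_1 = 2

[0; 2]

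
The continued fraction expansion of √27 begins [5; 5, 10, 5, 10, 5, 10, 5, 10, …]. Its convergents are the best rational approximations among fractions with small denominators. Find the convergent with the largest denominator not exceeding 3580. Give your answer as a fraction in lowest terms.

a_0 = 5: 5/1  (≤ bound)
a_1 = 5: 26/5  (≤ bound)
a_2 = 10: 265/51  (≤ bound)
a_3 = 5: 1351/260  (≤ bound)
a_4 = 10: 13775/2651  (≤ bound)
a_5 = 5: 70226/13515  (> 3580, stop)

13775/2651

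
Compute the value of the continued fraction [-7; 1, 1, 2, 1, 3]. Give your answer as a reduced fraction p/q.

a_0 = -7: -7/1
a_1 = 1: -6/1
a_2 = 1: -13/2
a_3 = 2: -32/5
a_4 = 1: -45/7
a_5 = 3: -167/26

-167/26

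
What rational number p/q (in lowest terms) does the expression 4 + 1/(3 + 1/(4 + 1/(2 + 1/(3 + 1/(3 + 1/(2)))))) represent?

a_0 = 4: 4/1
a_1 = 3: 13/3
a_2 = 4: 56/13
a_3 = 2: 125/29
a_4 = 3: 431/100
a_5 = 3: 1418/329
a_6 = 2: 3267/758

3267/758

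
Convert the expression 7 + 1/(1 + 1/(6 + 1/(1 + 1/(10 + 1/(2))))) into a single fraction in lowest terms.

1433/182

Start with 2.
10 + 1/(2/1) = 10 + 1/2 = 21/2
1 + 1/(21/2) = 1 + 2/21 = 23/21
6 + 1/(23/21) = 6 + 21/23 = 159/23
1 + 1/(159/23) = 1 + 23/159 = 182/159
7 + 1/(182/159) = 7 + 159/182 = 1433/182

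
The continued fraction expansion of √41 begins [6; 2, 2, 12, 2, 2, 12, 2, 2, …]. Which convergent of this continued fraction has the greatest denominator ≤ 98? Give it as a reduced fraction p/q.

397/62

a_0 = 6: 6/1  (≤ bound)
a_1 = 2: 13/2  (≤ bound)
a_2 = 2: 32/5  (≤ bound)
a_3 = 12: 397/62  (≤ bound)
a_4 = 2: 826/129  (> 98, stop)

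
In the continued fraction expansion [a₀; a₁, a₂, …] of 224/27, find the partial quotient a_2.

2

Apply division with remainder until the remainder is 0:
224 = 8·27 + 8, so a_0 = 8
27 = 3·8 + 3, so a_1 = 3
8 = 2·3 + 2, so a_2 = 2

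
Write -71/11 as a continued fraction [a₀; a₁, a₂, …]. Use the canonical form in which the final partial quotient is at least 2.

-71 = -7·11 + 6, so a_0 = -7
11 = 1·6 + 5, so a_1 = 1
6 = 1·5 + 1, so a_2 = 1
5 = 5·1 + 0, so a_3 = 5

[-7; 1, 1, 5]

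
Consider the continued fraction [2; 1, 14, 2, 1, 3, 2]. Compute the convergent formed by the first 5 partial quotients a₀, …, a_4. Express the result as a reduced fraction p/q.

135/46

Starting at the tail and folding back:
Start with 1.
2 + 1/(1/1) = 2 + 1/1 = 3/1
14 + 1/(3/1) = 14 + 1/3 = 43/3
1 + 1/(43/3) = 1 + 3/43 = 46/43
2 + 1/(46/43) = 2 + 43/46 = 135/46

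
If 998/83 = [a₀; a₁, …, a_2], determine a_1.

Repeatedly divide and take the remainder:
⌊998/83⌋ = 12, remainder 2
⌊83/2⌋ = 41, remainder 1

41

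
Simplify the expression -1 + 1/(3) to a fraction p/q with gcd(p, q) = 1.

a_0 = -1: -1/1
a_1 = 3: -2/3

-2/3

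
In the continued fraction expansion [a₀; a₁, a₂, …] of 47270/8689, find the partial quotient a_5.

7

47270 ÷ 8689 → quotient 5, remainder 3825
8689 ÷ 3825 → quotient 2, remainder 1039
3825 ÷ 1039 → quotient 3, remainder 708
1039 ÷ 708 → quotient 1, remainder 331
708 ÷ 331 → quotient 2, remainder 46
331 ÷ 46 → quotient 7, remainder 9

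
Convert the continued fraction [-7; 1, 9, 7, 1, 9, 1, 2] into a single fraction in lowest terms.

-15625/2562

a_0 = -7: -7/1
a_1 = 1: -6/1
a_2 = 9: -61/10
a_3 = 7: -433/71
a_4 = 1: -494/81
a_5 = 9: -4879/800
a_6 = 1: -5373/881
a_7 = 2: -15625/2562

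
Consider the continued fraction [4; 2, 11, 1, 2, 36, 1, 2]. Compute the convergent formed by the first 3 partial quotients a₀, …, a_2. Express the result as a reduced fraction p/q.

Use the convergent recurrence hₖ = aₖ·hₖ₋₁ + hₖ₋₂ (and likewise for the denominators kₖ):
a_0 = 4: 4/1
a_1 = 2: 9/2
a_2 = 11: 103/23

103/23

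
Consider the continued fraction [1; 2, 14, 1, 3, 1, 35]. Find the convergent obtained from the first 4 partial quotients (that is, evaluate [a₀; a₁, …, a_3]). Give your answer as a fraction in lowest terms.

46/31

a_0 = 1: 1/1
a_1 = 2: 3/2
a_2 = 14: 43/29
a_3 = 1: 46/31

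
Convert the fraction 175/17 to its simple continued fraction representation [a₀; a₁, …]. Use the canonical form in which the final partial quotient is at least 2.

[10; 3, 2, 2]

175 = 10·17 + 5, so a_0 = 10
17 = 3·5 + 2, so a_1 = 3
5 = 2·2 + 1, so a_2 = 2
2 = 2·1 + 0, so a_3 = 2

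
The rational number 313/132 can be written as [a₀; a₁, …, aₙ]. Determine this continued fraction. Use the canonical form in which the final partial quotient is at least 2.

Run the Euclidean algorithm, recording each quotient:
313 = 2·132 + 49, so a_0 = 2
132 = 2·49 + 34, so a_1 = 2
49 = 1·34 + 15, so a_2 = 1
34 = 2·15 + 4, so a_3 = 2
15 = 3·4 + 3, so a_4 = 3
4 = 1·3 + 1, so a_5 = 1
3 = 3·1 + 0, so a_6 = 3

[2; 2, 1, 2, 3, 1, 3]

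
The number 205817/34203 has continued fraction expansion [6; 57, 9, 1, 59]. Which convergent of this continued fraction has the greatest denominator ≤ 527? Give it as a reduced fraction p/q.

List convergents until the denominator exceeds the bound:
a_0 = 6: 6/1  (≤ bound)
a_1 = 57: 343/57  (≤ bound)
a_2 = 9: 3093/514  (≤ bound)
a_3 = 1: 3436/571  (> 527, stop)

3093/514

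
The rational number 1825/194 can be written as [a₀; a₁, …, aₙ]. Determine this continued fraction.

Apply division with remainder until the remainder is 0:
1825 = 9·194 + 79, so a_0 = 9
194 = 2·79 + 36, so a_1 = 2
79 = 2·36 + 7, so a_2 = 2
36 = 5·7 + 1, so a_3 = 5
7 = 7·1 + 0, so a_4 = 7

[9; 2, 2, 5, 7]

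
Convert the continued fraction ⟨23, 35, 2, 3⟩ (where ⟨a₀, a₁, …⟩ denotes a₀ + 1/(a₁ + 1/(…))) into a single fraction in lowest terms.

5711/248

Start with 3.
2 + 1/(3/1) = 2 + 1/3 = 7/3
35 + 1/(7/3) = 35 + 3/7 = 248/7
23 + 1/(248/7) = 23 + 7/248 = 5711/248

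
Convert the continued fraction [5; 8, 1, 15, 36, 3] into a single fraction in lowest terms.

Build up convergents one term at a time:
a_0 = 5: 5/1
a_1 = 8: 41/8
a_2 = 1: 46/9
a_3 = 15: 731/143
a_4 = 36: 26362/5157
a_5 = 3: 79817/15614

79817/15614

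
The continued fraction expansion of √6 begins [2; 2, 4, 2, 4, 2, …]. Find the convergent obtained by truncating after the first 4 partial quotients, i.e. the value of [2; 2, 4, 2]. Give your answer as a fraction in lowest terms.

Use the convergent recurrence hₖ = aₖ·hₖ₋₁ + hₖ₋₂ (and likewise for the denominators kₖ):
a_0 = 2: 2/1
a_1 = 2: 5/2
a_2 = 4: 22/9
a_3 = 2: 49/20

49/20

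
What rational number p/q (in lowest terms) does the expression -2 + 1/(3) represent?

-5/3

Collapse the nested fraction from the inside out:
Start with 3.
-2 + 1/(3/1) = -2 + 1/3 = -5/3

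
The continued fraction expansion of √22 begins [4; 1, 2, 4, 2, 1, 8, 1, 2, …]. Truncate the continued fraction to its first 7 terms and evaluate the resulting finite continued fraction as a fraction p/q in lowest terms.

Starting at the tail and folding back:
Start with 8.
1 + 1/(8/1) = 1 + 1/8 = 9/8
2 + 1/(9/8) = 2 + 8/9 = 26/9
4 + 1/(26/9) = 4 + 9/26 = 113/26
2 + 1/(113/26) = 2 + 26/113 = 252/113
1 + 1/(252/113) = 1 + 113/252 = 365/252
4 + 1/(365/252) = 4 + 252/365 = 1712/365

1712/365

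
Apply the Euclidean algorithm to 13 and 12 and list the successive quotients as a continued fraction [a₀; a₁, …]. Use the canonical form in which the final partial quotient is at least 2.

⌊13/12⌋ = 1, remainder 1
⌊12/1⌋ = 12, remainder 0

[1; 12]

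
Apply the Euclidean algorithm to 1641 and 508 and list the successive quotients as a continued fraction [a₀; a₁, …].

⌊1641/508⌋ = 3, remainder 117
⌊508/117⌋ = 4, remainder 40
⌊117/40⌋ = 2, remainder 37
⌊40/37⌋ = 1, remainder 3
⌊37/3⌋ = 12, remainder 1
⌊3/1⌋ = 3, remainder 0

[3; 4, 2, 1, 12, 3]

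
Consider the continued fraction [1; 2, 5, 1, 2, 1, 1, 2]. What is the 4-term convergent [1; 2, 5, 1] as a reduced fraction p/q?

a_0 = 1: 1/1
a_1 = 2: 3/2
a_2 = 5: 16/11
a_3 = 1: 19/13

19/13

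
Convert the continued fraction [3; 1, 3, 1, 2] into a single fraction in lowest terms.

Use the convergent recurrence hₖ = aₖ·hₖ₋₁ + hₖ₋₂ (and likewise for the denominators kₖ):
a_0 = 3: 3/1
a_1 = 1: 4/1
a_2 = 3: 15/4
a_3 = 1: 19/5
a_4 = 2: 53/14

53/14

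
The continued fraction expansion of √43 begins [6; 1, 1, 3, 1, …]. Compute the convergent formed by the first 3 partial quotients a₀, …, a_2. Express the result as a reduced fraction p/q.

13/2

a_0 = 6: 6/1
a_1 = 1: 7/1
a_2 = 1: 13/2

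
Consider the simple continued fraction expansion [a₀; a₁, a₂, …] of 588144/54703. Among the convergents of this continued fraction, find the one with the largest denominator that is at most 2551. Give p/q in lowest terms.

a_0 = 10: 10/1  (≤ bound)
a_1 = 1: 11/1  (≤ bound)
a_2 = 3: 43/4  (≤ bound)
a_3 = 39: 1688/157  (≤ bound)
a_4 = 6: 10171/946  (≤ bound)
a_5 = 5: 52543/4887  (> 2551, stop)

10171/946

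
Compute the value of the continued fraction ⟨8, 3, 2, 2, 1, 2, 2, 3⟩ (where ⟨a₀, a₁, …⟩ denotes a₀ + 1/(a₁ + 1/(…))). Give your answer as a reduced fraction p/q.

Start with 3.
2 + 1/(3/1) = 2 + 1/3 = 7/3
2 + 1/(7/3) = 2 + 3/7 = 17/7
1 + 1/(17/7) = 1 + 7/17 = 24/17
2 + 1/(24/17) = 2 + 17/24 = 65/24
2 + 1/(65/24) = 2 + 24/65 = 154/65
3 + 1/(154/65) = 3 + 65/154 = 527/154
8 + 1/(527/154) = 8 + 154/527 = 4370/527

4370/527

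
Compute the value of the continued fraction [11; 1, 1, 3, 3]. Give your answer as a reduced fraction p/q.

266/23

Collapse the nested fraction from the inside out:
Start with 3.
3 + 1/(3/1) = 3 + 1/3 = 10/3
1 + 1/(10/3) = 1 + 3/10 = 13/10
1 + 1/(13/10) = 1 + 10/13 = 23/13
11 + 1/(23/13) = 11 + 13/23 = 266/23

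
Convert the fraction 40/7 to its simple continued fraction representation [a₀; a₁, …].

[5; 1, 2, 2]

⌊40/7⌋ = 5, remainder 5
⌊7/5⌋ = 1, remainder 2
⌊5/2⌋ = 2, remainder 1
⌊2/1⌋ = 2, remainder 0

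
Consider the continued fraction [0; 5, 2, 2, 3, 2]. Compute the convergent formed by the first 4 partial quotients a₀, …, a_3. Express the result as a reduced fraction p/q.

Build up convergents one term at a time:
a_0 = 0: 0/1
a_1 = 5: 1/5
a_2 = 2: 2/11
a_3 = 2: 5/27

5/27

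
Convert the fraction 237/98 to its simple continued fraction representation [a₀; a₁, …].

Run the Euclidean algorithm, recording each quotient:
237 ÷ 98 → quotient 2, remainder 41
98 ÷ 41 → quotient 2, remainder 16
41 ÷ 16 → quotient 2, remainder 9
16 ÷ 9 → quotient 1, remainder 7
9 ÷ 7 → quotient 1, remainder 2
7 ÷ 2 → quotient 3, remainder 1
2 ÷ 1 → quotient 2, remainder 0

[2; 2, 2, 1, 1, 3, 2]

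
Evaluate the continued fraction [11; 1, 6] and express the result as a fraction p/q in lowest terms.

83/7

a_0 = 11: 11/1
a_1 = 1: 12/1
a_2 = 6: 83/7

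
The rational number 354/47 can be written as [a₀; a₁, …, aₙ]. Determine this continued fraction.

[7; 1, 1, 7, 3]

354 ÷ 47 → quotient 7, remainder 25
47 ÷ 25 → quotient 1, remainder 22
25 ÷ 22 → quotient 1, remainder 3
22 ÷ 3 → quotient 7, remainder 1
3 ÷ 1 → quotient 3, remainder 0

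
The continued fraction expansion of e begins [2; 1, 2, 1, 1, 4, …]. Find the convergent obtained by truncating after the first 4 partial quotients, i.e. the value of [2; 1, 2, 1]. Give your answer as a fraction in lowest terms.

Compute successive convergents:
a_0 = 2: 2/1
a_1 = 1: 3/1
a_2 = 2: 8/3
a_3 = 1: 11/4

11/4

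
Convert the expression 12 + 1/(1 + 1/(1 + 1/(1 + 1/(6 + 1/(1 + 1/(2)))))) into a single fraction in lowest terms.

835/66

Start with 2.
1 + 1/(2/1) = 1 + 1/2 = 3/2
6 + 1/(3/2) = 6 + 2/3 = 20/3
1 + 1/(20/3) = 1 + 3/20 = 23/20
1 + 1/(23/20) = 1 + 20/23 = 43/23
1 + 1/(43/23) = 1 + 23/43 = 66/43
12 + 1/(66/43) = 12 + 43/66 = 835/66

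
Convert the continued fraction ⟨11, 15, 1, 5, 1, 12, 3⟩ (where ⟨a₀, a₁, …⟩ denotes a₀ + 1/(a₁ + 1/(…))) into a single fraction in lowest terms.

48589/4392

Work from the innermost term outward:
Start with 3.
12 + 1/(3/1) = 12 + 1/3 = 37/3
1 + 1/(37/3) = 1 + 3/37 = 40/37
5 + 1/(40/37) = 5 + 37/40 = 237/40
1 + 1/(237/40) = 1 + 40/237 = 277/237
15 + 1/(277/237) = 15 + 237/277 = 4392/277
11 + 1/(4392/277) = 11 + 277/4392 = 48589/4392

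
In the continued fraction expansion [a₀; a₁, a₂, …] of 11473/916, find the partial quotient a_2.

11473 ÷ 916 → quotient 12, remainder 481
916 ÷ 481 → quotient 1, remainder 435
481 ÷ 435 → quotient 1, remainder 46

1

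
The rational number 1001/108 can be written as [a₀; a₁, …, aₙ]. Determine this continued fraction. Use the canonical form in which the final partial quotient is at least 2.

1001 ÷ 108 → quotient 9, remainder 29
108 ÷ 29 → quotient 3, remainder 21
29 ÷ 21 → quotient 1, remainder 8
21 ÷ 8 → quotient 2, remainder 5
8 ÷ 5 → quotient 1, remainder 3
5 ÷ 3 → quotient 1, remainder 2
3 ÷ 2 → quotient 1, remainder 1
2 ÷ 1 → quotient 2, remainder 0

[9; 3, 1, 2, 1, 1, 1, 2]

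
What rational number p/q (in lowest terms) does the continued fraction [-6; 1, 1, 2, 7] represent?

-200/37

Collapse the nested fraction from the inside out:
Start with 7.
2 + 1/(7/1) = 2 + 1/7 = 15/7
1 + 1/(15/7) = 1 + 7/15 = 22/15
1 + 1/(22/15) = 1 + 15/22 = 37/22
-6 + 1/(37/22) = -6 + 22/37 = -200/37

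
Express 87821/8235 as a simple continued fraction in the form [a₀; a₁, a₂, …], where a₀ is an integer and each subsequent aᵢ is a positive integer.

⌊87821/8235⌋ = 10, remainder 5471
⌊8235/5471⌋ = 1, remainder 2764
⌊5471/2764⌋ = 1, remainder 2707
⌊2764/2707⌋ = 1, remainder 57
⌊2707/57⌋ = 47, remainder 28
⌊57/28⌋ = 2, remainder 1
⌊28/1⌋ = 28, remainder 0

[10; 1, 1, 1, 47, 2, 28]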